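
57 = 57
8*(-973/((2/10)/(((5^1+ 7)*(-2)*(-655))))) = -611822400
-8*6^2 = -288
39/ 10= 3.90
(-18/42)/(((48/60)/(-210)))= 225/2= 112.50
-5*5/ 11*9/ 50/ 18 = -0.02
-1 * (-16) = 16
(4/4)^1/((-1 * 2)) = -1/2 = -0.50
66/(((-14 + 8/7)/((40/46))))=-308/69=-4.46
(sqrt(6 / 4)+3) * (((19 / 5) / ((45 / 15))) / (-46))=-0.12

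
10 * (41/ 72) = 205/ 36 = 5.69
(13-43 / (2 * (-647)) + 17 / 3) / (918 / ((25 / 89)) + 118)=1814825 / 328619064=0.01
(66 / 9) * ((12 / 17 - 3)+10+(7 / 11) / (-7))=2848 / 51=55.84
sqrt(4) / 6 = 1 / 3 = 0.33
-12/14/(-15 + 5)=3/35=0.09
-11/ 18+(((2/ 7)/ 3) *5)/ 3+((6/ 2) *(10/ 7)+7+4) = 89/ 6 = 14.83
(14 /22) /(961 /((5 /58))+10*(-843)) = 35 /149468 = 0.00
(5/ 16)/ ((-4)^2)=5/ 256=0.02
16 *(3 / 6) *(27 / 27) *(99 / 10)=396 / 5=79.20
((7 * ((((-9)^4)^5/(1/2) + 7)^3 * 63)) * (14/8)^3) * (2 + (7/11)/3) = 75162671729942547023979610000000000000000000000000000000000000.00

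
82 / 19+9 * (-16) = -2654 / 19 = -139.68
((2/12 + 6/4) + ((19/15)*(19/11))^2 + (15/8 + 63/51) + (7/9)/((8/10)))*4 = 4334509/102850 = 42.14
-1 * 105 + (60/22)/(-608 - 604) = -233315/2222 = -105.00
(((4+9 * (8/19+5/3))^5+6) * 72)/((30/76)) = 730602481631376/651605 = 1121235229.37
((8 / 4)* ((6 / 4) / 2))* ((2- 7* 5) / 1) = -49.50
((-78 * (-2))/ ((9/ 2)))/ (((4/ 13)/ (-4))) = -1352/ 3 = -450.67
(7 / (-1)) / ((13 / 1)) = -7 / 13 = -0.54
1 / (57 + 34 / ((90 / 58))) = 45 / 3551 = 0.01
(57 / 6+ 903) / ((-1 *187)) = -1825 / 374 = -4.88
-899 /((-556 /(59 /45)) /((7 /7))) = 53041 /25020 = 2.12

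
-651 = -651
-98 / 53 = -1.85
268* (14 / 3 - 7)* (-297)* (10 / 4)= 464310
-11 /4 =-2.75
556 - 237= 319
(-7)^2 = 49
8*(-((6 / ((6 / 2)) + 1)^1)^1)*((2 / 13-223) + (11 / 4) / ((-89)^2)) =550730430 / 102973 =5348.30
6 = 6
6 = 6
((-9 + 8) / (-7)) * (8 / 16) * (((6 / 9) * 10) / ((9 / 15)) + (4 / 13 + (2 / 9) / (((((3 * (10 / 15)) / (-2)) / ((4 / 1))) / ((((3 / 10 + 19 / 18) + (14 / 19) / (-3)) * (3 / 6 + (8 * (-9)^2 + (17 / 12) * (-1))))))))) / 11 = -1710607 / 420147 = -4.07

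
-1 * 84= -84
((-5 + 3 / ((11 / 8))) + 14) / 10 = 123 / 110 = 1.12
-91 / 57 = -1.60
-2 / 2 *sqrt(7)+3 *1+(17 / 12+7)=137 / 12-sqrt(7)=8.77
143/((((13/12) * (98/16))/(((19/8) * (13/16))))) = 8151/196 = 41.59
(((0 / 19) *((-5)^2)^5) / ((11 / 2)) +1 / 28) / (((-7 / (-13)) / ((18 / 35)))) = 117 / 3430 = 0.03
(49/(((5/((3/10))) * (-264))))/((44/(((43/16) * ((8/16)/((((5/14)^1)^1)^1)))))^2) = -4439449/54517760000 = -0.00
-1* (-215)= 215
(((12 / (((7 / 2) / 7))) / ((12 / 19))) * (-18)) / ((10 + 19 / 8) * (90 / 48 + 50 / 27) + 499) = -131328 / 104663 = -1.25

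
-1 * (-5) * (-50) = -250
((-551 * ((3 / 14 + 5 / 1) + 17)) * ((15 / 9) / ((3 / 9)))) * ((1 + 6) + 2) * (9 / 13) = -69401205 / 182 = -381325.30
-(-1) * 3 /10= 3 /10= 0.30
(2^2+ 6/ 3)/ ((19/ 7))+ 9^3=13893/ 19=731.21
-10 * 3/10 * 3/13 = -0.69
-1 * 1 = -1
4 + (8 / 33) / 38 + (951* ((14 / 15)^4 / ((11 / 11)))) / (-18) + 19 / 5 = -1024798499 / 31741875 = -32.29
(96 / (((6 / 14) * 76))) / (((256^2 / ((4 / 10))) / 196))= 343 / 97280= 0.00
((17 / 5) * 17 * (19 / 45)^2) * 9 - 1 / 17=1772468 / 19125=92.68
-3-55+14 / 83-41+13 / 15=-121966 / 1245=-97.96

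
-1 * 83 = -83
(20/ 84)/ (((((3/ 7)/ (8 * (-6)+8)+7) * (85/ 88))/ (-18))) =-21120/ 33269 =-0.63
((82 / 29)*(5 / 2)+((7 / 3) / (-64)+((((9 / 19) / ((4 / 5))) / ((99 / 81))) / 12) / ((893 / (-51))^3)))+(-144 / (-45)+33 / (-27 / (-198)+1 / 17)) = 54234475960712009417 / 302477276390900160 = 179.30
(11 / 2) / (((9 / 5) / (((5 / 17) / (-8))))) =-275 / 2448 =-0.11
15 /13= 1.15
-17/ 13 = -1.31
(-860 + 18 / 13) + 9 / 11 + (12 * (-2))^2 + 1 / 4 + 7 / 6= -481133 / 1716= -280.38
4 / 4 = 1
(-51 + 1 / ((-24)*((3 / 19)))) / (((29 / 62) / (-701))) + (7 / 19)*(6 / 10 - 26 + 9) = 7619267239 / 99180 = 76822.62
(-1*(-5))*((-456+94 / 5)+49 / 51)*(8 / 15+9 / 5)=-778687 / 153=-5089.46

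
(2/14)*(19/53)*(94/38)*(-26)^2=31772/371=85.64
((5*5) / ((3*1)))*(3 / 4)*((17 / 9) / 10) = 1.18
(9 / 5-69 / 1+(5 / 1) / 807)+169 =410788 / 4035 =101.81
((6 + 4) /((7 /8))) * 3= 240 /7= 34.29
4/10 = 2/5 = 0.40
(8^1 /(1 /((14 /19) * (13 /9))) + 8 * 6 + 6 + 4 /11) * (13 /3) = 272.47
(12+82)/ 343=94/ 343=0.27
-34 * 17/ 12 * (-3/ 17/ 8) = 17/ 16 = 1.06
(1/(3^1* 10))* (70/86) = 7/258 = 0.03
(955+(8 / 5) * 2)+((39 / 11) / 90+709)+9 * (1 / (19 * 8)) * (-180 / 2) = 20840357 / 12540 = 1661.91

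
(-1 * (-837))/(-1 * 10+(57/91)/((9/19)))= -228501/2369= -96.45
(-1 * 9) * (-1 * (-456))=-4104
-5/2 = -2.50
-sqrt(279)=-3 * sqrt(31)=-16.70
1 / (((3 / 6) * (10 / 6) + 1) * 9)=2 / 33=0.06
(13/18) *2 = 13/9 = 1.44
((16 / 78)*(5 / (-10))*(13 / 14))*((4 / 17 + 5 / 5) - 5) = 128 / 357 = 0.36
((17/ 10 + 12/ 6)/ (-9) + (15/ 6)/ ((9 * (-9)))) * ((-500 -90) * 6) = 42244/ 27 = 1564.59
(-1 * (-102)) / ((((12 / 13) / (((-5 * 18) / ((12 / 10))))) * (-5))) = 3315 / 2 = 1657.50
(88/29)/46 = 0.07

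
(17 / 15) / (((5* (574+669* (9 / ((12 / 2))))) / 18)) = 204 / 78875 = 0.00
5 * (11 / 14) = 55 / 14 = 3.93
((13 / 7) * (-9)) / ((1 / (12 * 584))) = -819936 / 7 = -117133.71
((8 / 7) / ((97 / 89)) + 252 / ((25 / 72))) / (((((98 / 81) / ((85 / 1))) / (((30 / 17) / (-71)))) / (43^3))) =-238364448172776 / 2362241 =-100906066.81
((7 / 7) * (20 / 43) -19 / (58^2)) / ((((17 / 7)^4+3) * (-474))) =-159577663 / 6220495414752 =-0.00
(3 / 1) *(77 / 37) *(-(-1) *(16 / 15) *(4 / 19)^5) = 1261568 / 458078315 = 0.00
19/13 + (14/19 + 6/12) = 1333/494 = 2.70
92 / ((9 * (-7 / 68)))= -6256 / 63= -99.30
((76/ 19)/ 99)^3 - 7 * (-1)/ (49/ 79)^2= 6055658011/ 332812557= 18.20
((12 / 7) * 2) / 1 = 24 / 7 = 3.43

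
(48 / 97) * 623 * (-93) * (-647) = 1799353584 / 97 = 18550036.95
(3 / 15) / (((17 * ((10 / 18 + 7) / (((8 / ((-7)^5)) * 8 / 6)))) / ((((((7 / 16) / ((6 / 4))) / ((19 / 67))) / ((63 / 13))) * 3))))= -871 / 1384308555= -0.00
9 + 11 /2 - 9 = 11 /2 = 5.50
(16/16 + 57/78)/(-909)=-5/2626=-0.00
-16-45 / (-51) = -257 / 17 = -15.12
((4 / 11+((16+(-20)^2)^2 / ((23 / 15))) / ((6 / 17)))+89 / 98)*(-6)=-23785776519 / 12397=-1918671.98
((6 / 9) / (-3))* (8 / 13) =-16 / 117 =-0.14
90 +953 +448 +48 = 1539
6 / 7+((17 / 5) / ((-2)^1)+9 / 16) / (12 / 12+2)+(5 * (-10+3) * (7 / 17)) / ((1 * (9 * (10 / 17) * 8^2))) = 17557 / 40320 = 0.44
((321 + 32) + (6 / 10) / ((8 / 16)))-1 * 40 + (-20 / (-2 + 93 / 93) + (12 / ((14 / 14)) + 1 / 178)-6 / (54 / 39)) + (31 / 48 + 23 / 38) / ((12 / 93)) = 190240629 / 541120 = 351.57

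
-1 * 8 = -8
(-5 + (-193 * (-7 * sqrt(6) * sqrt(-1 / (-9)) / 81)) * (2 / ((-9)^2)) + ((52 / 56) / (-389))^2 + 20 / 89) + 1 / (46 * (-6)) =-217601646188 / 45533850789 + 2702 * sqrt(6) / 19683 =-4.44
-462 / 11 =-42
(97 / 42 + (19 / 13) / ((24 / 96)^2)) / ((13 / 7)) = 13.84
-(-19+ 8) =11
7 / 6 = 1.17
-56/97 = -0.58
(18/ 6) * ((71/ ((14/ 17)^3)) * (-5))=-1906.83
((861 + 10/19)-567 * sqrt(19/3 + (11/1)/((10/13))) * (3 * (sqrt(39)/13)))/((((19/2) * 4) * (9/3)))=16369/2166-567 * sqrt(80470)/4940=-25.00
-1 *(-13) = 13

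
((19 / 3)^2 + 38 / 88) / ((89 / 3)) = 16055 / 11748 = 1.37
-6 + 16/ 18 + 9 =35/ 9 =3.89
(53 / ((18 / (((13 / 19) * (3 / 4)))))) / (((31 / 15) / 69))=237705 / 4712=50.45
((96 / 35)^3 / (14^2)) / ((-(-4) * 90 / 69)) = 211968 / 10504375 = 0.02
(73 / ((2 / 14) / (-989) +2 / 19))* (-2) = -19204402 / 13827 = -1388.91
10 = 10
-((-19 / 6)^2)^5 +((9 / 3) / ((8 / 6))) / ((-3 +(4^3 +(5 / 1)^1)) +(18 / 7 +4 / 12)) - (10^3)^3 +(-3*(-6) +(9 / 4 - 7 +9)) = -87503426375264125279 / 87494556672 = -1000101374.34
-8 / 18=-4 / 9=-0.44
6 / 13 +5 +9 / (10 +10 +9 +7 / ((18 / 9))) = 373 / 65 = 5.74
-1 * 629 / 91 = -629 / 91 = -6.91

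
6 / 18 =1 / 3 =0.33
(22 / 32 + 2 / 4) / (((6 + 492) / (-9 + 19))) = 95 / 3984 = 0.02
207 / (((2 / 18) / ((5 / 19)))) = 9315 / 19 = 490.26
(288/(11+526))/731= 96/130849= 0.00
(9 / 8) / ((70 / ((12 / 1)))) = 27 / 140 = 0.19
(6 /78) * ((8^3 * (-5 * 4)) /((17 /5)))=-51200 /221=-231.67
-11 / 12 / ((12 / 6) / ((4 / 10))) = -11 / 60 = -0.18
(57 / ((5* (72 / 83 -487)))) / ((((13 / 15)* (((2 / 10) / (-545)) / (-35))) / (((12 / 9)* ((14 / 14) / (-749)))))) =257839500 / 56125459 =4.59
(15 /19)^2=225 /361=0.62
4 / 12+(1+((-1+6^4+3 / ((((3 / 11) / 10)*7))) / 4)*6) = 82631 / 42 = 1967.40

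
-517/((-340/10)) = 15.21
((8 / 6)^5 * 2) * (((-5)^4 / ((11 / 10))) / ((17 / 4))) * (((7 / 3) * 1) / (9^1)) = 358400000 / 1226907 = 292.12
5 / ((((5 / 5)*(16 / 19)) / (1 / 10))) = 19 / 32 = 0.59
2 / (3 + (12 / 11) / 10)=110 / 171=0.64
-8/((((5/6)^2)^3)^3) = -812479653347328/3814697265625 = -212.99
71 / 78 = 0.91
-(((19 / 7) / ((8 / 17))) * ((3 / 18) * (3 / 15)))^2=-104329 / 2822400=-0.04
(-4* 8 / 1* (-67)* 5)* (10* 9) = 964800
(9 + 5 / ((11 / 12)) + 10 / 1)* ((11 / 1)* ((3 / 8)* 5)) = 4035 / 8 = 504.38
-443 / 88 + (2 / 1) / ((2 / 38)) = 2901 / 88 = 32.97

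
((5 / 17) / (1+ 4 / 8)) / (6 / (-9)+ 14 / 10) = 50 / 187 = 0.27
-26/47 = -0.55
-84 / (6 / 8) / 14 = -8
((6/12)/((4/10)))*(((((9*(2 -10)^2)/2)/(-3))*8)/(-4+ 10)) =-160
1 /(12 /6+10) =1 /12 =0.08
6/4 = 3/2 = 1.50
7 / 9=0.78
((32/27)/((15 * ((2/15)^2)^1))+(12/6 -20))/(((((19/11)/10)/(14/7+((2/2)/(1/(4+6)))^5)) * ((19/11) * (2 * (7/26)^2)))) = -31341862.12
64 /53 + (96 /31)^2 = 549952 /50933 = 10.80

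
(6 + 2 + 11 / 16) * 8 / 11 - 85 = -1731 / 22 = -78.68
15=15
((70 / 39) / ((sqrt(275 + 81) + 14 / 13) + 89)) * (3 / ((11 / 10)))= 0.04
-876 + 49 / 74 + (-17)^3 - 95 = -435367 / 74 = -5883.34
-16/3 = -5.33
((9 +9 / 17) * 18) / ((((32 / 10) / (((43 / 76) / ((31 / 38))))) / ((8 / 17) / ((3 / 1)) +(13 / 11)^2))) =57.76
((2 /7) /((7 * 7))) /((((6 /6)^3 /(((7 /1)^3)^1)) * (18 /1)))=1 /9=0.11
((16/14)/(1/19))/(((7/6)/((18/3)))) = 5472/49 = 111.67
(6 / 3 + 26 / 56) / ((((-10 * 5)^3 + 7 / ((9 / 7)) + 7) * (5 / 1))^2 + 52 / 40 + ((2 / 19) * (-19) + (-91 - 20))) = 27945 / 4428805542637322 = 0.00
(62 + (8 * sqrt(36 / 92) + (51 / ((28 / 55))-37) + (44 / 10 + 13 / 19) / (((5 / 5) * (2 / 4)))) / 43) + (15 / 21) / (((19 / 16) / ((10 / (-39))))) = 24 * sqrt(23) / 989 + 283491857 / 4460820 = 63.67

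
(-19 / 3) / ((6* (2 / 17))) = -323 / 36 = -8.97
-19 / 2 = -9.50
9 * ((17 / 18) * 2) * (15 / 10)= 51 / 2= 25.50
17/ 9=1.89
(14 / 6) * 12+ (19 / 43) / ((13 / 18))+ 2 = 17112 / 559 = 30.61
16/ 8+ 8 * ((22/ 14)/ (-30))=166/ 105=1.58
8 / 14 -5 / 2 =-27 / 14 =-1.93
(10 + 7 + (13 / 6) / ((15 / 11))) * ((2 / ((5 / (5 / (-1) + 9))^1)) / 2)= 3346 / 225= 14.87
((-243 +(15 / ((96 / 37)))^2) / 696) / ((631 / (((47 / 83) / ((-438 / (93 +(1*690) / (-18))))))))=413547689 / 12261737705472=0.00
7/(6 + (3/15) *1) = 35/31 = 1.13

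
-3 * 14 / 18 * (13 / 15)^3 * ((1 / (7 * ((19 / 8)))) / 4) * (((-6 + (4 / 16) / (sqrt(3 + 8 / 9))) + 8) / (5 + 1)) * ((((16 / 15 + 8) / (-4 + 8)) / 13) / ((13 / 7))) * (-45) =221 * sqrt(35) / 641250 + 6188 / 192375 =0.03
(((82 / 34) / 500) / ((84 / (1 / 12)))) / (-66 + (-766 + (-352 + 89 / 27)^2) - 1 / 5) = 3321 / 83809844742400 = 0.00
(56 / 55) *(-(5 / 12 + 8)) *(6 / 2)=-1414 / 55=-25.71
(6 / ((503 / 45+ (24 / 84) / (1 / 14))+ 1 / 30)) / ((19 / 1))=540 / 26011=0.02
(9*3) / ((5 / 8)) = 216 / 5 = 43.20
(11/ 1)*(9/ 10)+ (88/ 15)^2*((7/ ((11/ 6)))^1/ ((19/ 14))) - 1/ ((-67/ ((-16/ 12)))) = 20376461/ 190950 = 106.71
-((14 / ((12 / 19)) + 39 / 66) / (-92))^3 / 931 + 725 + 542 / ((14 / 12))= 30991708121688847 / 26052834620736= 1189.57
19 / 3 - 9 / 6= 29 / 6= 4.83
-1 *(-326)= 326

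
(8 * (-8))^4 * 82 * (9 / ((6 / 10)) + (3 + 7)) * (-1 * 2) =-68786585600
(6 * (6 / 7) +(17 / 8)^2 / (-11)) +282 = 1413017 / 4928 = 286.73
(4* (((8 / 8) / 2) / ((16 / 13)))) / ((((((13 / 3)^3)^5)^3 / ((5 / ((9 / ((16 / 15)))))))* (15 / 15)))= 218837978263024718418 / 10315908977942302627204470186314316211062255002161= 0.00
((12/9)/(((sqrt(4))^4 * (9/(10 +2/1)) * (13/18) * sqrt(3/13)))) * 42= 28 * sqrt(39)/13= 13.45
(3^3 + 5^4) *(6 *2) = 7824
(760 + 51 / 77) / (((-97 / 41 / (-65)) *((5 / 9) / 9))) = 2528685783 / 7469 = 338557.48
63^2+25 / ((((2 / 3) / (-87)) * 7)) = 49041 / 14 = 3502.93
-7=-7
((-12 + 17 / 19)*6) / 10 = -633 / 95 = -6.66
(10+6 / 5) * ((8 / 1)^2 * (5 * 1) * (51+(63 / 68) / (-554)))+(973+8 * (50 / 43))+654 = 37341500125 / 202487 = 184414.31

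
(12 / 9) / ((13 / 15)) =20 / 13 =1.54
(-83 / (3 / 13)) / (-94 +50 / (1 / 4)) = -1079 / 318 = -3.39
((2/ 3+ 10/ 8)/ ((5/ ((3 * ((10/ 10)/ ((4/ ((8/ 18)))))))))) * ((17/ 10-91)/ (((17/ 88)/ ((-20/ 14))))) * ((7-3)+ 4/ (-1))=0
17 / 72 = 0.24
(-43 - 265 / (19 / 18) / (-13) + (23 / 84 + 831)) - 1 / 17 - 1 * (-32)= 296114509 / 352716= 839.53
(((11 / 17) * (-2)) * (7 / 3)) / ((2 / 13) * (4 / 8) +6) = -2002 / 4029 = -0.50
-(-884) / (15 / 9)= 2652 / 5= 530.40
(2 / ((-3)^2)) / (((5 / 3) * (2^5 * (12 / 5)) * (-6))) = -1 / 3456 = -0.00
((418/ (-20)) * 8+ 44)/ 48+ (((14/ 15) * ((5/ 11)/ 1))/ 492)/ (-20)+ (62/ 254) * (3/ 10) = -2.49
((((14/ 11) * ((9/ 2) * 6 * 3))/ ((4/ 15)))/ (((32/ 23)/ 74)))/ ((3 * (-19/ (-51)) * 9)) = 13671315/ 6688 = 2044.16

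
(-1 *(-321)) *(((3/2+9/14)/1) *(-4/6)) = -3210/7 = -458.57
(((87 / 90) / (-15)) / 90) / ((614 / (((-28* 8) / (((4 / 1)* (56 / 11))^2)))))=3509 / 5570208000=0.00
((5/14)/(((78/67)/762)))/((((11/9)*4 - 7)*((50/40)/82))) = -12559284/1729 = -7263.90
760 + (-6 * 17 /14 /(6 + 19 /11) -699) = 2102 /35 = 60.06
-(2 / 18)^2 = -1 / 81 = -0.01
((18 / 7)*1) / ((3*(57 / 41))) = 82 / 133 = 0.62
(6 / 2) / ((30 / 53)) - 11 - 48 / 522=-5039 / 870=-5.79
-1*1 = -1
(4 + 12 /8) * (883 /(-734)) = -9713 /1468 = -6.62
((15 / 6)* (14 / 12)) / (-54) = -35 / 648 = -0.05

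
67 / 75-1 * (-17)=1342 / 75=17.89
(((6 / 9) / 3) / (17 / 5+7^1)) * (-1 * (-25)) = 125 / 234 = 0.53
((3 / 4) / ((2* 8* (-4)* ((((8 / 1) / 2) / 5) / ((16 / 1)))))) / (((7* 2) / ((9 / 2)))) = -135 / 1792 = -0.08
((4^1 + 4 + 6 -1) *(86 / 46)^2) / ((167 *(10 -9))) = 24037 / 88343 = 0.27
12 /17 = 0.71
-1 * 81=-81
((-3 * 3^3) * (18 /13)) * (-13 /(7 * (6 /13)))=3159 /7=451.29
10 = 10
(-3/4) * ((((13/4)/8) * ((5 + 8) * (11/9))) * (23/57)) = -42757/21888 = -1.95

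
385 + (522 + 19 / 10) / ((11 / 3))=58067 / 110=527.88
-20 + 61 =41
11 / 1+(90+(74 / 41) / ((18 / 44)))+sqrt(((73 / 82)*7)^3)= 120.97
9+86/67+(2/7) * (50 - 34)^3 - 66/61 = 33743953/28609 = 1179.49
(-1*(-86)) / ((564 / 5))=215 / 282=0.76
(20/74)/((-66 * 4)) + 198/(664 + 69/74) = 71314343/240317220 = 0.30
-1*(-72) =72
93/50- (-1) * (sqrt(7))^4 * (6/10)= 1563/50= 31.26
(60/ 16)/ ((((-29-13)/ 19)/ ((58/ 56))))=-2755/ 1568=-1.76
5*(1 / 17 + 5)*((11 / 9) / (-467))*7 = -33110 / 71451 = -0.46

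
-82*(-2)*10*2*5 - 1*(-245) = 16645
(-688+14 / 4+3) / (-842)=1363 / 1684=0.81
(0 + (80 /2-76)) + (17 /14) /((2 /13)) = -787 /28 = -28.11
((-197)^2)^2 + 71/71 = 1506138482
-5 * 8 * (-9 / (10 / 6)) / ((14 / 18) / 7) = 1944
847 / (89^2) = 847 / 7921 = 0.11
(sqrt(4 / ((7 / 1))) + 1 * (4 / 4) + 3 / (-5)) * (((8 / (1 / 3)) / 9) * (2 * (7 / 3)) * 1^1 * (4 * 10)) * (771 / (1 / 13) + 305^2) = 184662016 / 9 + 131901440 * sqrt(7) / 9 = 59293380.42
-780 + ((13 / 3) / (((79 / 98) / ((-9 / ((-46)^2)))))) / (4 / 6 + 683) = -19101831099 / 24489526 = -780.00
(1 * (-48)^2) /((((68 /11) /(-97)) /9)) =-5531328 /17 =-325372.24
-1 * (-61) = 61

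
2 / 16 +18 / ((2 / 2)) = 145 / 8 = 18.12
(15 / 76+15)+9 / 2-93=-5571 / 76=-73.30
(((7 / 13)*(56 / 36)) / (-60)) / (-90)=49 / 315900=0.00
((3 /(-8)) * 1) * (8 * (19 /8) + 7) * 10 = -195 /2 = -97.50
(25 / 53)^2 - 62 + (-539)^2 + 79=816121867 / 2809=290538.22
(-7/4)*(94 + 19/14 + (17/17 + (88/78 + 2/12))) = -26659/156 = -170.89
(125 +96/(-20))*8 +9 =4853/5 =970.60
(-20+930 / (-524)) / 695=-1141 / 36418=-0.03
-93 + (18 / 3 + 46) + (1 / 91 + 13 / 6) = -21197 / 546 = -38.82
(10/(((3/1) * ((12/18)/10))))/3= 50/3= 16.67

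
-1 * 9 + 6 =-3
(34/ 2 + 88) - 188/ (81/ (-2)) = 8881/ 81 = 109.64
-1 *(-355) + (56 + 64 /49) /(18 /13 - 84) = 3107621 /8771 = 354.31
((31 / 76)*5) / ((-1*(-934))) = 155 / 70984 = 0.00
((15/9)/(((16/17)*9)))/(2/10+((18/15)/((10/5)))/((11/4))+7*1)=275/10368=0.03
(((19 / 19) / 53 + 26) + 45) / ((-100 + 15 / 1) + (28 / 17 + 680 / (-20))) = -63988 / 105735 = -0.61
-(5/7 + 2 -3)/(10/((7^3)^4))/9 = 1977326743/45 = 43940594.29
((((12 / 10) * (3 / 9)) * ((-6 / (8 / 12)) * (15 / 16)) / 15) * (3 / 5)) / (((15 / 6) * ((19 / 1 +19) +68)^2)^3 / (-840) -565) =567 / 110821808018000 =0.00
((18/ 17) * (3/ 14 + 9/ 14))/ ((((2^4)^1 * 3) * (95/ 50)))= 0.01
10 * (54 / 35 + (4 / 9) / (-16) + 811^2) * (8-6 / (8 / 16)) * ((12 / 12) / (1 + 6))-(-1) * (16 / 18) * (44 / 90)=-74585724586 / 19845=-3758413.94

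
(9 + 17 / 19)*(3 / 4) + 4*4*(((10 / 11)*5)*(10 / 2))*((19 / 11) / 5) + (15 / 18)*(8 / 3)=2798729 / 20691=135.26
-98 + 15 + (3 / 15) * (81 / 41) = -16934 / 205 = -82.60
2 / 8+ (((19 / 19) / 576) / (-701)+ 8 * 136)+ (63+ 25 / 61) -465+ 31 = 17676202835 / 24630336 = 717.66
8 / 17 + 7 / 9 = 191 / 153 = 1.25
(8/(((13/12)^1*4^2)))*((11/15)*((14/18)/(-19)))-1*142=-1578484/11115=-142.01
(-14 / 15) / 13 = -14 / 195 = -0.07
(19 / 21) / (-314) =-19 / 6594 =-0.00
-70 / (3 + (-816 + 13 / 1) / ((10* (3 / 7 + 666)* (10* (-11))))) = -32655000 / 1400011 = -23.32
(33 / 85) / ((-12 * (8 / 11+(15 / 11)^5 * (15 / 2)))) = -1771561 / 1976229770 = -0.00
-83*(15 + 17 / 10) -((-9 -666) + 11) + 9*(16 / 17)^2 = -2063829 / 2890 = -714.13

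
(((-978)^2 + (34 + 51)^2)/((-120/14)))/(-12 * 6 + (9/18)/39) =87697519/56150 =1561.84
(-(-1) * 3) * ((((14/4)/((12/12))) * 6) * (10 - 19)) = -567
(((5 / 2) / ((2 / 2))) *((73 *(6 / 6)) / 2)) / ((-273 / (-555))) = 67525 / 364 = 185.51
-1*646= -646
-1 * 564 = -564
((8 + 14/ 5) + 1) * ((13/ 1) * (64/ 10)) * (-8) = -196352/ 25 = -7854.08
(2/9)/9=2/81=0.02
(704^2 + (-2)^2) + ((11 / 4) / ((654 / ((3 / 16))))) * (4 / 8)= 13829780491 / 27904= 495620.00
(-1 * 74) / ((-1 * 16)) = 37 / 8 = 4.62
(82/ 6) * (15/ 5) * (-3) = -123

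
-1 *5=-5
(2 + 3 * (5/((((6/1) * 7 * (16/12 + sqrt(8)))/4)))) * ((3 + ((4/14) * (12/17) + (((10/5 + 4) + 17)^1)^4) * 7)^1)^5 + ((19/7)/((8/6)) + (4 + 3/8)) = 921465194993374536329666753401298393040 * sqrt(2)/69572993 + 27193461754471141872128832189268551788577/556583944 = 67588457712654270965949260000000.00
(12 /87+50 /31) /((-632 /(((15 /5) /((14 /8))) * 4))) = -9444 /497147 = -0.02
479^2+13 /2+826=460547 /2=230273.50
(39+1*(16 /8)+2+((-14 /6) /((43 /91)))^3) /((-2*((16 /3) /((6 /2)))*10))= 83083613 /38163360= 2.18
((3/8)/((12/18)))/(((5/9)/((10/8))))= 1.27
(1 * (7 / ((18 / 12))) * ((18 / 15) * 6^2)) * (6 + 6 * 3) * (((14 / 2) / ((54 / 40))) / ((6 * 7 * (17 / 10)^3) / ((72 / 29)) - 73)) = 301056000 / 121339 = 2481.11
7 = 7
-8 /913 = -0.01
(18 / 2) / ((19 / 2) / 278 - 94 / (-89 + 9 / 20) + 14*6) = 2954028 / 27930571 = 0.11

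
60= 60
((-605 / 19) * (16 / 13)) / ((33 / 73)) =-64240 / 741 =-86.69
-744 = -744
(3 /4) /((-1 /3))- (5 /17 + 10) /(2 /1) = -503 /68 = -7.40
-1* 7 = -7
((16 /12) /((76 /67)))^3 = 300763 /185193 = 1.62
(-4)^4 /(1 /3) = 768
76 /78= 38 /39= 0.97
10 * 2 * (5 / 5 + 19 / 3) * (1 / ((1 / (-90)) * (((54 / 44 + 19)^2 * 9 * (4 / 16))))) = -340736 / 23763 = -14.34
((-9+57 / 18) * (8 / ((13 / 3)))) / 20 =-7 / 13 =-0.54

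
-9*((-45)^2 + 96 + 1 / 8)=-19090.12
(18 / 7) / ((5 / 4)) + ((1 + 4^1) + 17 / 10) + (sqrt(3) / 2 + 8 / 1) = sqrt(3) / 2 + 1173 / 70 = 17.62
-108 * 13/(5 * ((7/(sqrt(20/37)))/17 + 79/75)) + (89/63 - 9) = -123640492858/326023173 + 75184200 * sqrt(185)/5174971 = -181.63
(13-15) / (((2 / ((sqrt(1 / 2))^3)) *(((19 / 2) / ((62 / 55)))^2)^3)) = -908803769344 *sqrt(2) / 1302260124847515625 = -0.00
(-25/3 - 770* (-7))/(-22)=-16145/66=-244.62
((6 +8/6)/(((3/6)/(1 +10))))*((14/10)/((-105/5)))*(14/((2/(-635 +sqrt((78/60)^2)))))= 10734878/225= 47710.57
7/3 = 2.33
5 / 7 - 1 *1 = -2 / 7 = -0.29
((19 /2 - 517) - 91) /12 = -399 /8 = -49.88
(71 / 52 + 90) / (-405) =-0.23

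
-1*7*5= -35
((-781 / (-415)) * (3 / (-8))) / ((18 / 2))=-781 / 9960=-0.08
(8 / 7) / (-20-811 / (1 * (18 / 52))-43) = -72 / 151571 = -0.00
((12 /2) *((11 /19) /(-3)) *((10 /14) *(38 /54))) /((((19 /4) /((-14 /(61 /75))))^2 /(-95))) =154000000 /212097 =726.08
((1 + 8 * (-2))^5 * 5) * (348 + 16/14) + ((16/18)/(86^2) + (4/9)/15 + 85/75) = -2316317991405239/1747305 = -1325651784.55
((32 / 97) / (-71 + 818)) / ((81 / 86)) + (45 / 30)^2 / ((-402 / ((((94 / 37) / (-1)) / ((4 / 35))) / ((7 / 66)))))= 136601027099 / 116397557928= 1.17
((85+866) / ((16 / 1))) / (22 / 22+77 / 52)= 4121 / 172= 23.96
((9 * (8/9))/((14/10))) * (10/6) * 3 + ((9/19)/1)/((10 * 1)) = 38063/1330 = 28.62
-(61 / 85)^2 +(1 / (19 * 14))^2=-263275851 / 511212100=-0.52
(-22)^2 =484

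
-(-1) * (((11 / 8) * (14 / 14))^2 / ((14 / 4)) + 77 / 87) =27775 / 19488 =1.43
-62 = -62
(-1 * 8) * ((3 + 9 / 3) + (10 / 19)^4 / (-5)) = -6239408 / 130321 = -47.88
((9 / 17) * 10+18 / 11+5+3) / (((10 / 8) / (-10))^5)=-91488256 / 187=-489242.01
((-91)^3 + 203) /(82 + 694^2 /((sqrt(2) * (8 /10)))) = 123552352 /362458168577 - 453561437560 * sqrt(2) /362458168577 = -1.77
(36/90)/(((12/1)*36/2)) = 1/540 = 0.00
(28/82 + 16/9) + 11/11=1151/369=3.12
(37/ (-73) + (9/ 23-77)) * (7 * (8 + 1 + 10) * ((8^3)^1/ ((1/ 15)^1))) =-132252986880/ 1679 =-78768902.25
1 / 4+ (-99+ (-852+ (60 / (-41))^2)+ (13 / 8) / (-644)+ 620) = -2845938997 / 8660512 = -328.61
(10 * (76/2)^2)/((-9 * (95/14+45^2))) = -40432/51201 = -0.79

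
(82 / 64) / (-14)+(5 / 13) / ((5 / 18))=7531 / 5824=1.29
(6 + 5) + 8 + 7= 26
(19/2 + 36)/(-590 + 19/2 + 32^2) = 91/887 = 0.10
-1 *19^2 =-361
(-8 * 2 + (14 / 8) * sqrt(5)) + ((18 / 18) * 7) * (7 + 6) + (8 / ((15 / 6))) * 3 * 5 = 7 * sqrt(5) / 4 + 123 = 126.91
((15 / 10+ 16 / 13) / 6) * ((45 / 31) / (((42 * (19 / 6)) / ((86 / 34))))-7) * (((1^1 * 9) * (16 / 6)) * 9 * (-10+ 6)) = 2498244624 / 911183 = 2741.76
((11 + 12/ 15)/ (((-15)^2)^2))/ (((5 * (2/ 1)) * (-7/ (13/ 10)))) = -767/ 177187500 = -0.00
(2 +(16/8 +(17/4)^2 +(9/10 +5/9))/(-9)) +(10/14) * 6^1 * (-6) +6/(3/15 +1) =-957331/45360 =-21.11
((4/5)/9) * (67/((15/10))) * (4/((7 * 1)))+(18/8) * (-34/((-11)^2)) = 374263/228690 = 1.64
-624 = -624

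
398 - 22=376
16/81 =0.20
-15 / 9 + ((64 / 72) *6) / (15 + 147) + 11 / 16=-3679 / 3888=-0.95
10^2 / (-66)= -50 / 33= -1.52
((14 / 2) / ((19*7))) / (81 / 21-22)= -7 / 2413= -0.00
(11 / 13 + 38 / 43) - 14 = -6859 / 559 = -12.27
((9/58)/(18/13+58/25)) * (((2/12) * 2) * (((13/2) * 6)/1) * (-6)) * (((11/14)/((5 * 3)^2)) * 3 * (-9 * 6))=451737/244412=1.85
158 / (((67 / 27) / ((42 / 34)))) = 89586 / 1139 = 78.65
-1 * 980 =-980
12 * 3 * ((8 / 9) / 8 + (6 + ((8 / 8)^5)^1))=256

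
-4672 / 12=-1168 / 3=-389.33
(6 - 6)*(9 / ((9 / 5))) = 0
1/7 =0.14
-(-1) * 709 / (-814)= -709 / 814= -0.87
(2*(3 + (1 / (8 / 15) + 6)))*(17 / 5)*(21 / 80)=31059 / 1600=19.41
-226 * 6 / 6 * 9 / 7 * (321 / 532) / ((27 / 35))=-60455 / 266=-227.27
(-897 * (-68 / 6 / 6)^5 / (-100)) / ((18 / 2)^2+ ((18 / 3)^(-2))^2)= -1698148972 / 637735275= -2.66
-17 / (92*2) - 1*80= -80.09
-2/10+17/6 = 79/30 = 2.63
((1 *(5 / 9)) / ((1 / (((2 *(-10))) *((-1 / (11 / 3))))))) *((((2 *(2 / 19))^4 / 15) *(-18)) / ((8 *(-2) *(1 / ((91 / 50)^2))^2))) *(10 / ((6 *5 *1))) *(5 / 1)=548599688 / 67196765625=0.01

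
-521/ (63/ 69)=-11983/ 21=-570.62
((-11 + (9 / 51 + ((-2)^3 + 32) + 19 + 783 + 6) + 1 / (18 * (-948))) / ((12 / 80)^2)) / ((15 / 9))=2382134230 / 108783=21898.04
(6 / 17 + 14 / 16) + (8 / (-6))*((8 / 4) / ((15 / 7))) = -101 / 6120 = -0.02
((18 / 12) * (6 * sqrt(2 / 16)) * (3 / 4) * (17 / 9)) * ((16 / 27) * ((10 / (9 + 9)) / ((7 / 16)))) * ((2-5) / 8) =-170 * sqrt(2) / 189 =-1.27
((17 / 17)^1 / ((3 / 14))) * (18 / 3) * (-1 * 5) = -140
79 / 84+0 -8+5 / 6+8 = 149 / 84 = 1.77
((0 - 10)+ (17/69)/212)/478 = -146263/6992184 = -0.02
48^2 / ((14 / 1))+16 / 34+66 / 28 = 39841 / 238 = 167.40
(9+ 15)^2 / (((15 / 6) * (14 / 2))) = 1152 / 35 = 32.91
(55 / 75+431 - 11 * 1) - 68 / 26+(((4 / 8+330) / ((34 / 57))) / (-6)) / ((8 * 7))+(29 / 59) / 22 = 401432137867 / 963842880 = 416.49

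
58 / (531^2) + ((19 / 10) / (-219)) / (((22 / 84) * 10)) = -0.00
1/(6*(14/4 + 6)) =1/57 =0.02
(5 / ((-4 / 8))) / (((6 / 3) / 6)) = -30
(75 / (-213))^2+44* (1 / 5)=224929 / 25205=8.92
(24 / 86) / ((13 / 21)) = 252 / 559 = 0.45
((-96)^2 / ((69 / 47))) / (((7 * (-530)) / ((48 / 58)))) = -1732608 / 1237285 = -1.40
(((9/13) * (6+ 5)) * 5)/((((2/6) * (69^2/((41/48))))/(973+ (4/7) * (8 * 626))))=60530965/770224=78.59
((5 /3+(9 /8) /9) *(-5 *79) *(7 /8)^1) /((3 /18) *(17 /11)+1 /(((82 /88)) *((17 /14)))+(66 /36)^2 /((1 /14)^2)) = -2734703895 /2914329632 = -0.94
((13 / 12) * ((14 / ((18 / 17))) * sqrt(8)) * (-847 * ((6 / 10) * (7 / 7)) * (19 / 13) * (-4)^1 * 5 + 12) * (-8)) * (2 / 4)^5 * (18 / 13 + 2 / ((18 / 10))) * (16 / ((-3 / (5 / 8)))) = 2798256440 * sqrt(2) / 3159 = 1252716.75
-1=-1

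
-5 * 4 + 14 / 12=-18.83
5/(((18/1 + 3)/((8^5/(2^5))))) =5120/21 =243.81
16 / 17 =0.94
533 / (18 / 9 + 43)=533 / 45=11.84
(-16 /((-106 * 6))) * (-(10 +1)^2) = -484 /159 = -3.04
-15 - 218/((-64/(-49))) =-5821/32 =-181.91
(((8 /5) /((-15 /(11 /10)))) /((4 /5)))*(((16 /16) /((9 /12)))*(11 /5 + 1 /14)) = -1166 /2625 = -0.44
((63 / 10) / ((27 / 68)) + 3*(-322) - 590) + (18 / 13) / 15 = -300308 / 195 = -1540.04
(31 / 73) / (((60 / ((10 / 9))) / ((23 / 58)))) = 0.00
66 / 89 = 0.74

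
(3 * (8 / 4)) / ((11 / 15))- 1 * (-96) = 1146 / 11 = 104.18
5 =5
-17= -17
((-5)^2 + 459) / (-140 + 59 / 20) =-3.53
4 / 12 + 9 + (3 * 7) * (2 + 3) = 343 / 3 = 114.33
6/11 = 0.55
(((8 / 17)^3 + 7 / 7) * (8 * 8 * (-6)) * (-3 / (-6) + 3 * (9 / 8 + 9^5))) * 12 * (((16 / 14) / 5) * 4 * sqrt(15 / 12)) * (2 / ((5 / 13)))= -10527149647872 * sqrt(5) / 4913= -4791252233.25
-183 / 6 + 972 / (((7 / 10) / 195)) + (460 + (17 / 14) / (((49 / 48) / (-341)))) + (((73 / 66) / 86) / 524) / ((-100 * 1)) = 27625422469182161 / 102015883200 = 270795.31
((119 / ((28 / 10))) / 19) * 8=340 / 19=17.89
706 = 706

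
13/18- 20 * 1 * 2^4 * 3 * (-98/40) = 42349/18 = 2352.72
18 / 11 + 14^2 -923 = -7979 / 11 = -725.36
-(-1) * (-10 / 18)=-5 / 9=-0.56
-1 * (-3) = 3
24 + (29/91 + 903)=84386/91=927.32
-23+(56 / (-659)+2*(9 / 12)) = -28449 / 1318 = -21.58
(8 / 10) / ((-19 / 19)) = -4 / 5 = -0.80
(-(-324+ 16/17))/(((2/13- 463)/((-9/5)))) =642564/511445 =1.26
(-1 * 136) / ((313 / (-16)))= 2176 / 313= 6.95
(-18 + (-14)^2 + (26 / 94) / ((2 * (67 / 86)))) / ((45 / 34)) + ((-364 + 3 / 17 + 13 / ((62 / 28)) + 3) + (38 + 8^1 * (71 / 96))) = -5855224717 / 33190460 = -176.41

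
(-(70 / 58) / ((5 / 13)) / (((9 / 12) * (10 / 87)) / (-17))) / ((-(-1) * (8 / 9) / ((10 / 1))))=13923 / 2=6961.50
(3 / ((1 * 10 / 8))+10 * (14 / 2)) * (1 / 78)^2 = 0.01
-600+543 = -57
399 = 399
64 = 64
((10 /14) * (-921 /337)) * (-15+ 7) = 36840 /2359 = 15.62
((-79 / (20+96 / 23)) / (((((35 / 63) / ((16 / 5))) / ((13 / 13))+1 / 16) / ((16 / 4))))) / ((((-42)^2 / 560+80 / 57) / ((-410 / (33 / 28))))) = 4229.66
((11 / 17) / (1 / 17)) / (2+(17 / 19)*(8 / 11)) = 2299 / 554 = 4.15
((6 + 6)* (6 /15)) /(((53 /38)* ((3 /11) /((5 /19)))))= 176 /53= 3.32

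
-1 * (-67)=67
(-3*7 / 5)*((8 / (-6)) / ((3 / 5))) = 28 / 3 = 9.33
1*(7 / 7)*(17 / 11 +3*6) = 215 / 11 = 19.55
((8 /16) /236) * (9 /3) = 3 /472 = 0.01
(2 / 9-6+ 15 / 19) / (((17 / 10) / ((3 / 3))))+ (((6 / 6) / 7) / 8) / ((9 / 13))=-52609 / 18088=-2.91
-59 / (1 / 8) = -472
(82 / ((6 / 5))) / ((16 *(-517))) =-205 / 24816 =-0.01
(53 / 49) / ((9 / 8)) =0.96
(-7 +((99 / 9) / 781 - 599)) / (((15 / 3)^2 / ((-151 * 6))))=1559226 / 71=21960.93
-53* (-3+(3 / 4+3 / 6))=92.75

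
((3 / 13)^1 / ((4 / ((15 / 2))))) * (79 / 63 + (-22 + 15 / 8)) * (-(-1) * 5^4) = -29721875 / 5824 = -5103.34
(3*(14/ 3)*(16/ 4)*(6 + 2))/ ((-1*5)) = -448/ 5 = -89.60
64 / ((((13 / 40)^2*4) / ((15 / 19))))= 384000 / 3211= 119.59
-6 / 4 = -3 / 2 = -1.50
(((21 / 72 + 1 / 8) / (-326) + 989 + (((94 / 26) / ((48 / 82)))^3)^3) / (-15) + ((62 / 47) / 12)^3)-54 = -1240241735688579685841699061913791391 / 1422308413604939563472460447744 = -871992.12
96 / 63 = 1.52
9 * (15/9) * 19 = 285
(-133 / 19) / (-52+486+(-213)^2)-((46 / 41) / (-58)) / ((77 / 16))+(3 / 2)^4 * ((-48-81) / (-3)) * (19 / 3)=92502515453609 / 67094432944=1378.69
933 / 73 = 12.78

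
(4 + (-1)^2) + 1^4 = 6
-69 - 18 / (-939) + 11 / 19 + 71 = 15451 / 5947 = 2.60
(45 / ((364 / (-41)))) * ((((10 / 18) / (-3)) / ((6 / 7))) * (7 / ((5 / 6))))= 1435 / 156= 9.20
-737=-737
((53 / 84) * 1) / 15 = 0.04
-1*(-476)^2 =-226576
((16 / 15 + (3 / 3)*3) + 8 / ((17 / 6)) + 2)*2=4534 / 255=17.78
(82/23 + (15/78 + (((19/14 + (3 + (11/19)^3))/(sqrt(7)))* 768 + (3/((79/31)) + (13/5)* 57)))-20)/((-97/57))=-503462016* sqrt(7)/1715833-1792522149/22912370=-854.55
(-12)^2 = 144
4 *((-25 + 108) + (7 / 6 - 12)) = 866 / 3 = 288.67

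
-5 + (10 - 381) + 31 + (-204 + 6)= -543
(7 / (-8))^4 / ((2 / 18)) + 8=54377 / 4096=13.28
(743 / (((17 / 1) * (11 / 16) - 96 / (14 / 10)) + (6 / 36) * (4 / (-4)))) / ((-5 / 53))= 13231344 / 95845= 138.05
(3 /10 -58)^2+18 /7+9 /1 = 2338603 /700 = 3340.86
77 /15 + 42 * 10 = 425.13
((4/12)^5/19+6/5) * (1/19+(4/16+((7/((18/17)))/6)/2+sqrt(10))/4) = 115011757/378963360+27707 * sqrt(10)/92340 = 1.25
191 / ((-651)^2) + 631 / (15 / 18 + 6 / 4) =270.43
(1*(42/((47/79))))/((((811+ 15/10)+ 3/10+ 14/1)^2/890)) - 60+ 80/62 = -121632187145/2075005491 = -58.62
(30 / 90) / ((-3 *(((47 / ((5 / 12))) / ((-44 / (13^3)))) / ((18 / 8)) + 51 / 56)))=3080 / 69364803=0.00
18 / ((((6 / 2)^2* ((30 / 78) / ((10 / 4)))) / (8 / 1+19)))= 351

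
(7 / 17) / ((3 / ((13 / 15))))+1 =856 / 765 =1.12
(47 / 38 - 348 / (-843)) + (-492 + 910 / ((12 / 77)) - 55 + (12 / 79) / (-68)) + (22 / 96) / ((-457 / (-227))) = 277555693136551 / 52429065424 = 5293.93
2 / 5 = 0.40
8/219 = 0.04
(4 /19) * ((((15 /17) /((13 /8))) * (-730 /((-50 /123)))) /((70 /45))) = 131.97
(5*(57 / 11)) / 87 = 95 / 319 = 0.30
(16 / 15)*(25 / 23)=80 / 69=1.16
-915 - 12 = -927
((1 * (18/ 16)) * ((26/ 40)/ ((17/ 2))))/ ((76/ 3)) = 351/ 103360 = 0.00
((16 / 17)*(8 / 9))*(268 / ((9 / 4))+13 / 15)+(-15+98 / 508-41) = 77937413 / 1748790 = 44.57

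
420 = 420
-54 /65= -0.83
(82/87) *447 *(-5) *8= -488720/29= -16852.41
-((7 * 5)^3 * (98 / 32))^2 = -4413675765625 / 256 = -17240920959.47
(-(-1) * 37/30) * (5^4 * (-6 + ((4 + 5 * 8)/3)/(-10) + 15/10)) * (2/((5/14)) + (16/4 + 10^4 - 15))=-1654855895/36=-45968219.31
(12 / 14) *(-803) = -4818 / 7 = -688.29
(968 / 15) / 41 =968 / 615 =1.57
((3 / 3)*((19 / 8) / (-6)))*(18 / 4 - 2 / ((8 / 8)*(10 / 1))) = -817 / 480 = -1.70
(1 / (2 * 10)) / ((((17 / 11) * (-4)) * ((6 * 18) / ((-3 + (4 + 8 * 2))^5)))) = -918731 / 8640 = -106.33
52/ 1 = 52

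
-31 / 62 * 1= -1 / 2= -0.50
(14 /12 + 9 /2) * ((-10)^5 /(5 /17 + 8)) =-28900000 /423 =-68321.51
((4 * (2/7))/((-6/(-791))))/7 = 452/21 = 21.52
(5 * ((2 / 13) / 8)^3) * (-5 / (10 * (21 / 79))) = -395 / 5905536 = -0.00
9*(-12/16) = -6.75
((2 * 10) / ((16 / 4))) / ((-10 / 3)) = -3 / 2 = -1.50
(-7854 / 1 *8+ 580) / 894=-31126 / 447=-69.63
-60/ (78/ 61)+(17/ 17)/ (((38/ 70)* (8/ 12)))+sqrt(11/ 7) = -21815/ 494+sqrt(77)/ 7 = -42.91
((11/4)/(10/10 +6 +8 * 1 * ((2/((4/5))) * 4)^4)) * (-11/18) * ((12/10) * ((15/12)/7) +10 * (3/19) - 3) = 12947/510764688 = 0.00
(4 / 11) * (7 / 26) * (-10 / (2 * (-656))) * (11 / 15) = 0.00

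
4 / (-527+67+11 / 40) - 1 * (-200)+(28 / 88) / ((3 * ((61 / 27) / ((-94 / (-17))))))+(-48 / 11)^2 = 505994063871 / 2307396553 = 219.29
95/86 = 1.10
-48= -48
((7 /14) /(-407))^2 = 0.00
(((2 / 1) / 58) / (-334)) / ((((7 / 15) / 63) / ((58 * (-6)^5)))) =1049760 / 167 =6285.99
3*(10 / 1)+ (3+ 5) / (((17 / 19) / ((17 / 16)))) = 39.50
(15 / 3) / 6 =5 / 6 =0.83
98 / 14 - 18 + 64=53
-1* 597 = -597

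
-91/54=-1.69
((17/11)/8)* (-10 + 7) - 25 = -25.58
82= 82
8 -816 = -808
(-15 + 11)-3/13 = -55/13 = -4.23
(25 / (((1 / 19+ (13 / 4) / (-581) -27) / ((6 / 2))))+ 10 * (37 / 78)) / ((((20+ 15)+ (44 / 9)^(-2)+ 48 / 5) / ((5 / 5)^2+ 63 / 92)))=6828220998500 / 92264811467127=0.07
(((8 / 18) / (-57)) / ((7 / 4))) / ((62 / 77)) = -88 / 15903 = -0.01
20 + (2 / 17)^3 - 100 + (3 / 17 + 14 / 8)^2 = -5996775 / 78608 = -76.29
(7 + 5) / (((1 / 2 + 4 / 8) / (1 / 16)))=3 / 4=0.75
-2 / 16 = -1 / 8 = -0.12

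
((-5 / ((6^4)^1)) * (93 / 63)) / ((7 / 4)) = -155 / 47628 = -0.00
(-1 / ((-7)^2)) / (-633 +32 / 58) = 29 / 898709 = 0.00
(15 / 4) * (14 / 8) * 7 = 735 / 16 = 45.94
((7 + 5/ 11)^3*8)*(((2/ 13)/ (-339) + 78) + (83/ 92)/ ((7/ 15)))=22742210834576/ 85852767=264897.82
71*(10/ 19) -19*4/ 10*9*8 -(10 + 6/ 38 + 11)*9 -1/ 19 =-66529/ 95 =-700.31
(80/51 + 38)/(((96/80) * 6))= 5045/918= 5.50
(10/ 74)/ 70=0.00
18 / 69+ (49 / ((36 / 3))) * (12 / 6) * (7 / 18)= 8537 / 2484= 3.44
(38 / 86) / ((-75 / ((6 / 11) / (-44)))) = 19 / 260150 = 0.00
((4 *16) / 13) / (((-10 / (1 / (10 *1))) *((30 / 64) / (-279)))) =29.30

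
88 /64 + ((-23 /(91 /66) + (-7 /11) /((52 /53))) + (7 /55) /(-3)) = -16.00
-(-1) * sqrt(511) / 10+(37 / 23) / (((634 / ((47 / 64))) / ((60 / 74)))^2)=497025 / 350274105344+sqrt(511) / 10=2.26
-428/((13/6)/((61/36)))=-13054/39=-334.72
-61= -61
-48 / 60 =-4 / 5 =-0.80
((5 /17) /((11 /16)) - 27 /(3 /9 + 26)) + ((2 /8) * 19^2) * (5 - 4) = 5297745 /59092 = 89.65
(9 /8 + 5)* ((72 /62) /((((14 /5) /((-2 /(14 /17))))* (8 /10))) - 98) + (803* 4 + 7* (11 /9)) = 11662619 /4464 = 2612.59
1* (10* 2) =20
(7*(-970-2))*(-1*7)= 47628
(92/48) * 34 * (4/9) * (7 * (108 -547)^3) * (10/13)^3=-463125137006000/59319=-7807365886.24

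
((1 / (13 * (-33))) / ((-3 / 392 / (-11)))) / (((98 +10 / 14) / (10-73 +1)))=170128 / 80847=2.10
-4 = -4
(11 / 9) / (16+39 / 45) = 5 / 69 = 0.07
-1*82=-82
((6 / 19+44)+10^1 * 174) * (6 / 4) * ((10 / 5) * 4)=406824 / 19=21411.79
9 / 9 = 1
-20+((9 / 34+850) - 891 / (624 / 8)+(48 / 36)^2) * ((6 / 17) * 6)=6612828 / 3757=1760.14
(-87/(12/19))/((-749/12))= 1653/749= 2.21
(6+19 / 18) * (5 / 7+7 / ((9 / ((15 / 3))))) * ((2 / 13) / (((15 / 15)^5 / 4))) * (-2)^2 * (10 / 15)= 1178560 / 22113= 53.30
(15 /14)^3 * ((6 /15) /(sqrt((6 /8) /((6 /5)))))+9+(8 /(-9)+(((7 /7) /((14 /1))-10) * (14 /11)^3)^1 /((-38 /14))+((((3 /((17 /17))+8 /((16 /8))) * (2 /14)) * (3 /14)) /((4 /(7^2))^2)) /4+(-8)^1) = 135 * sqrt(10) /686+457134037 /29132928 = 16.31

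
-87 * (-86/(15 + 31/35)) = 130935/278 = 470.99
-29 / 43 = -0.67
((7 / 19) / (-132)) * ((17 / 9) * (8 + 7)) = -595 / 7524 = -0.08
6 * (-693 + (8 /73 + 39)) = -286404 /73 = -3923.34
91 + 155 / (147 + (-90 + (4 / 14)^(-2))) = 25827 / 277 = 93.24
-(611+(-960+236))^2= -12769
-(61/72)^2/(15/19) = -70699/77760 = -0.91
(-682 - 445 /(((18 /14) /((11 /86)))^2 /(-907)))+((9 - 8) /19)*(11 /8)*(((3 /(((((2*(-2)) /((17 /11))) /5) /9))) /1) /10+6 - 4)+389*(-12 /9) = 508775411677 /182119104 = 2793.64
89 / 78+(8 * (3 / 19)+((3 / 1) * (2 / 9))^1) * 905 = 2589991 / 1482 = 1747.63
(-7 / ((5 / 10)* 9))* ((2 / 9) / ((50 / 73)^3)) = -2723119 / 2531250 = -1.08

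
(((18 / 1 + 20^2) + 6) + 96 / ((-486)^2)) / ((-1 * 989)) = -8345600 / 19466487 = -0.43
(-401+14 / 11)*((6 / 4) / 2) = -13191 / 44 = -299.80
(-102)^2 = 10404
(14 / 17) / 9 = 14 / 153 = 0.09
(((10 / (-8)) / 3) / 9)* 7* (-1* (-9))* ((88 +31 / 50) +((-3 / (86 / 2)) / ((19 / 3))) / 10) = -4223429 / 16340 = -258.47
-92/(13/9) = -63.69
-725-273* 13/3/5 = -4808/5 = -961.60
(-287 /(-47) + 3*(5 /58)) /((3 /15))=31.83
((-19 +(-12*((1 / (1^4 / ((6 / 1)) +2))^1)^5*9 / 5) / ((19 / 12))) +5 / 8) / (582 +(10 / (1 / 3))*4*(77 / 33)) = -5265728313 / 243241470160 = -0.02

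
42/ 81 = 14/ 27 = 0.52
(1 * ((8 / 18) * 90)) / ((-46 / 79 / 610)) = -963800 / 23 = -41904.35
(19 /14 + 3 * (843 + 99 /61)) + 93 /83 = 179781311 /70882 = 2536.35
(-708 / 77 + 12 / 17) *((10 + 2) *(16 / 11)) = -2133504 / 14399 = -148.17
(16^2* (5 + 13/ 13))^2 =2359296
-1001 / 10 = -100.10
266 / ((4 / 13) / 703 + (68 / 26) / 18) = 21878766 / 11987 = 1825.21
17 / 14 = 1.21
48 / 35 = 1.37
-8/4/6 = -1/3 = -0.33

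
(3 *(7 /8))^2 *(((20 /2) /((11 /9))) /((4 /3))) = 59535 /1408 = 42.28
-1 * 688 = -688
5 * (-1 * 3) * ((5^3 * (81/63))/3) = -5625/7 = -803.57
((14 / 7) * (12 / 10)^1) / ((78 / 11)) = 22 / 65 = 0.34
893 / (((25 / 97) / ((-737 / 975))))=-63839677 / 24375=-2619.06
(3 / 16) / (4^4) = 3 / 4096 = 0.00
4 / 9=0.44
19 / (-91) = -0.21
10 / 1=10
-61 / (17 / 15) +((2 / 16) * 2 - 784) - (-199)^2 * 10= -26985635 / 68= -396847.57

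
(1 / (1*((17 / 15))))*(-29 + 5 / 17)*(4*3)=-87840 / 289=-303.94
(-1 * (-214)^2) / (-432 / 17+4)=194633 / 91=2138.82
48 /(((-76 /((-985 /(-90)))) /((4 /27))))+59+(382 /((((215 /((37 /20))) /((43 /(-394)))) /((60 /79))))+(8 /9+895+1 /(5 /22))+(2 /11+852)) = 476919407705 /263466027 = 1810.17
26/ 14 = 1.86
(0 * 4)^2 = 0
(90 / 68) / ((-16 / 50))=-1125 / 272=-4.14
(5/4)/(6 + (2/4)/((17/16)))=17/88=0.19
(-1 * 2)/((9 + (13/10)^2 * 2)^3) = -250000/237176659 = -0.00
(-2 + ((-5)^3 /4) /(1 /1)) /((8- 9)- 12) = 133 /52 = 2.56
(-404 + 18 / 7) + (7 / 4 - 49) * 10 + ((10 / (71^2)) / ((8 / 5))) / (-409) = -50451487605 / 57729532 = -873.93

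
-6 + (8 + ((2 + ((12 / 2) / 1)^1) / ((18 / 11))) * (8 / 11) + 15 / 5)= 77 / 9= 8.56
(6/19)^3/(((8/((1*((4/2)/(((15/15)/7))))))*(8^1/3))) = 567/27436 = 0.02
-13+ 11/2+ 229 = 221.50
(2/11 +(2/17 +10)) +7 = 3235/187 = 17.30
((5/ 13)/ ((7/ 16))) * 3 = 240/ 91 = 2.64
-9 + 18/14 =-54/7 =-7.71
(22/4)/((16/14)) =4.81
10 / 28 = 0.36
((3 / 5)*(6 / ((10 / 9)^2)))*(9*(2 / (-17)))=-6561 / 2125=-3.09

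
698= 698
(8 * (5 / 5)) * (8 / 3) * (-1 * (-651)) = 13888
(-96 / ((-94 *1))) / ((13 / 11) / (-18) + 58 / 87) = 9504 / 5593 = 1.70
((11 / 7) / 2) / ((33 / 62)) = 31 / 21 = 1.48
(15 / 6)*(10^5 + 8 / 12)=750005 / 3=250001.67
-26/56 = -13/28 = -0.46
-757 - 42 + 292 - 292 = -799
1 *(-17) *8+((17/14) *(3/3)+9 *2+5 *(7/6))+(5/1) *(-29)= -255.95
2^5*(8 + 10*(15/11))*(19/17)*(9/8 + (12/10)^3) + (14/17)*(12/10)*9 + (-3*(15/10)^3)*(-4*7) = 116879553/46750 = 2500.10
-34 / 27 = -1.26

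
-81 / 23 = -3.52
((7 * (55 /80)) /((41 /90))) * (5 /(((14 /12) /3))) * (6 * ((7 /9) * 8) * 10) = 2079000 /41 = 50707.32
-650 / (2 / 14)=-4550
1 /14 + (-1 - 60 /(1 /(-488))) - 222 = 29057.07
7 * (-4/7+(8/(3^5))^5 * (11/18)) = -4.00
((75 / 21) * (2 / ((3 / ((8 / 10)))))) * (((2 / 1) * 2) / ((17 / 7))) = 160 / 51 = 3.14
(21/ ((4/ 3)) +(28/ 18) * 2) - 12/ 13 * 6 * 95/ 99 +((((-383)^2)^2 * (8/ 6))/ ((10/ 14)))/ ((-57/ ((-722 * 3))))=39287465020255789/ 25740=1526319542356.48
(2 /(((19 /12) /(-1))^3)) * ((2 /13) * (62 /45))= -47616 /445835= -0.11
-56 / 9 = -6.22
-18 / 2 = -9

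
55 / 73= 0.75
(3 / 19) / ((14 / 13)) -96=-25497 / 266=-95.85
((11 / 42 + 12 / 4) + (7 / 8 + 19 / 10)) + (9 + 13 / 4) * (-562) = -5777909 / 840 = -6878.46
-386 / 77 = -5.01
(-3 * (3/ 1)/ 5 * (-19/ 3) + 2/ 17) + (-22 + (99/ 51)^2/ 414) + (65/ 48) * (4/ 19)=-77201623/ 7577580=-10.19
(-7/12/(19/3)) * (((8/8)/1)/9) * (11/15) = -77/10260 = -0.01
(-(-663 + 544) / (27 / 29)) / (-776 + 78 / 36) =-6902 / 41787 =-0.17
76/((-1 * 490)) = -38/245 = -0.16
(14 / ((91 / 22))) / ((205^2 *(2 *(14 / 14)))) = 22 / 546325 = 0.00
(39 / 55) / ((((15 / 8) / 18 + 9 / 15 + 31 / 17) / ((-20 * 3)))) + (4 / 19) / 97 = -3518644148 / 209075449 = -16.83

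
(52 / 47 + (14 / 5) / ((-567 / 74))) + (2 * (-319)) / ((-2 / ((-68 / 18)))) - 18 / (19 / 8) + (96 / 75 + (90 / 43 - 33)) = -96542442127 / 77757975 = -1241.58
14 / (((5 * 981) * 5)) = 14 / 24525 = 0.00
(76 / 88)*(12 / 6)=19 / 11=1.73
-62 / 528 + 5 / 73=-943 / 19272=-0.05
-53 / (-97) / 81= 53 / 7857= 0.01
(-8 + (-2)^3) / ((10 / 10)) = -16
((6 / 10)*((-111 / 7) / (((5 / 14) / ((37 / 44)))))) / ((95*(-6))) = 4107 / 104500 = 0.04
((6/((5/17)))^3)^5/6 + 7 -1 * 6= 7350235618367513080.23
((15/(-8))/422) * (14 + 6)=-75/844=-0.09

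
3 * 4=12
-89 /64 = -1.39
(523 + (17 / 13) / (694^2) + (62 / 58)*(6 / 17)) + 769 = 3989316824437 / 3086805124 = 1292.38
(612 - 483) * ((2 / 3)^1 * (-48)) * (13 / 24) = -2236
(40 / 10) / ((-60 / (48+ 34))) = -5.47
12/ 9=4/ 3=1.33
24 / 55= 0.44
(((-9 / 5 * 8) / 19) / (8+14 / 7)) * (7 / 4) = -63 / 475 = -0.13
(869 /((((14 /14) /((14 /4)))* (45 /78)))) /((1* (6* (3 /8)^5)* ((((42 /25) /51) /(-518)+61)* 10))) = 7276352512 /37461123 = 194.24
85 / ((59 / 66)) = 5610 / 59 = 95.08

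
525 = 525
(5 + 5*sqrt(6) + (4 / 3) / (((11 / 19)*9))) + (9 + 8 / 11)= 5*sqrt(6) + 4450 / 297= 27.23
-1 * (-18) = 18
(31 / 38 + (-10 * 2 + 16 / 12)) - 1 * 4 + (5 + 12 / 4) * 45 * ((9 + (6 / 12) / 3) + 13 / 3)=551549 / 114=4838.15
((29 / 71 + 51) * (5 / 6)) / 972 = 9125 / 207036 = 0.04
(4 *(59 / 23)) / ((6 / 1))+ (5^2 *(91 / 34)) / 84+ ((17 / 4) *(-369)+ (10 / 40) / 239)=-1170536373 / 747592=-1565.74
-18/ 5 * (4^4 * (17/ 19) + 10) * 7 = -572292/ 95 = -6024.13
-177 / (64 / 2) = -177 / 32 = -5.53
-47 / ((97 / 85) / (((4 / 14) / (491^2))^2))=-15980 / 276244590810433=-0.00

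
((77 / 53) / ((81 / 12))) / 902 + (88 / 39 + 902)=689697344 / 762723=904.26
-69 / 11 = -6.27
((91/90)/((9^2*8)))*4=91/14580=0.01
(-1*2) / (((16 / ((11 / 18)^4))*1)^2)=-0.00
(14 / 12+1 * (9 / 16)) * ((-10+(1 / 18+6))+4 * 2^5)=185339 / 864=214.51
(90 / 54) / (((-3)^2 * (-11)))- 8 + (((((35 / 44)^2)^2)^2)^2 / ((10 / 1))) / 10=-170865981456103931945090382829 / 21314079398600313108953038848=-8.02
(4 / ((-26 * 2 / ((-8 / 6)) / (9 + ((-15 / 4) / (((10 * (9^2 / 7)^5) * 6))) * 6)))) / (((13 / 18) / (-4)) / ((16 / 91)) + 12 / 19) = -101758295521472 / 43580543387121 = -2.33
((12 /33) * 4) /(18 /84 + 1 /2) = 112 /55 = 2.04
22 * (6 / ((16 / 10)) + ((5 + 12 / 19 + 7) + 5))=17875 / 38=470.39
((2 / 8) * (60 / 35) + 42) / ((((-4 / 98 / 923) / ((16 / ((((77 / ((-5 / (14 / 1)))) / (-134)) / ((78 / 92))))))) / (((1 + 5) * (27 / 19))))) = -210984176520 / 3059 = -68971617.04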